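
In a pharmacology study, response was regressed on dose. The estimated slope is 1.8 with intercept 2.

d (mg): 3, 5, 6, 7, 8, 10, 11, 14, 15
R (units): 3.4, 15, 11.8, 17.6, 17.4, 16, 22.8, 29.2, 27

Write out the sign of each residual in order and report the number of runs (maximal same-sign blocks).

7 runs

d=3: ŷ = 2 + 1.8·3 = 7.4; e = 3.4 − 7.4 = -4
d=5: ŷ = 2 + 1.8·5 = 11; e = 15 − 11 = 4
d=6: ŷ = 2 + 1.8·6 = 12.8; e = 11.8 − 12.8 = -1
d=7: ŷ = 2 + 1.8·7 = 14.6; e = 17.6 − 14.6 = 3
d=8: ŷ = 2 + 1.8·8 = 16.4; e = 17.4 − 16.4 = 1
d=10: ŷ = 2 + 1.8·10 = 20; e = 16 − 20 = -4
d=11: ŷ = 2 + 1.8·11 = 21.8; e = 22.8 − 21.8 = 1
d=14: ŷ = 2 + 1.8·14 = 27.2; e = 29.2 − 27.2 = 2
d=15: ŷ = 2 + 1.8·15 = 29; e = 27 − 29 = -2
Signs: − + − + + − + + −
Runs: −×1, +×1, −×1, +×2, −×1, +×2, −×1 → 7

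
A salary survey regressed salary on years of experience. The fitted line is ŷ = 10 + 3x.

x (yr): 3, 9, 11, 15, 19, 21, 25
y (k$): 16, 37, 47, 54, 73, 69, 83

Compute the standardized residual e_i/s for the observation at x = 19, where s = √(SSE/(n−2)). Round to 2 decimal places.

x=3: ŷ = 10 + 3·3 = 19; e = 16 − 19 = -3
x=9: ŷ = 10 + 3·9 = 37; e = 37 − 37 = 0
x=11: ŷ = 10 + 3·11 = 43; e = 47 − 43 = 4
x=15: ŷ = 10 + 3·15 = 55; e = 54 − 55 = -1
x=19: ŷ = 10 + 3·19 = 67; e = 73 − 67 = 6
x=21: ŷ = 10 + 3·21 = 73; e = 69 − 73 = -4
x=25: ŷ = 10 + 3·25 = 85; e = 83 − 85 = -2
SSE = 9 + 0 + 16 + 1 + 36 + 16 + 4 = 82
s = √(82/5) = 4.04969
e/s = 6 / 4.04969 = 1.48

1.48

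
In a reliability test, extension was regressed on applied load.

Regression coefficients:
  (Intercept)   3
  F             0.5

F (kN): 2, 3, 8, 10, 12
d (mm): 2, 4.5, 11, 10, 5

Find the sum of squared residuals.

SSE = 40

F=2: ŷ = 3 + 0.5·2 = 4; r = 2 − 4 = -2
F=3: ŷ = 3 + 0.5·3 = 4.5; r = 4.5 − 4.5 = 0
F=8: ŷ = 3 + 0.5·8 = 7; r = 11 − 7 = 4
F=10: ŷ = 3 + 0.5·10 = 8; r = 10 − 8 = 2
F=12: ŷ = 3 + 0.5·12 = 9; r = 5 − 9 = -4
SSE = 4 + 0 + 16 + 4 + 16 = 40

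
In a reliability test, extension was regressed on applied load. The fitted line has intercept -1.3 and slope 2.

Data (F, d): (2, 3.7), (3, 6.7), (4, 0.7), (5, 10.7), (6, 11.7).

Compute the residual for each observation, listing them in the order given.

F=2: d̂ = -1.3 + 2·2 = 2.7; r = 3.7 − 2.7 = 1
F=3: d̂ = -1.3 + 2·3 = 4.7; r = 6.7 − 4.7 = 2
F=4: d̂ = -1.3 + 2·4 = 6.7; r = 0.7 − 6.7 = -6
F=5: d̂ = -1.3 + 2·5 = 8.7; r = 10.7 − 8.7 = 2
F=6: d̂ = -1.3 + 2·6 = 10.7; r = 11.7 − 10.7 = 1

1, 2, -6, 2, 1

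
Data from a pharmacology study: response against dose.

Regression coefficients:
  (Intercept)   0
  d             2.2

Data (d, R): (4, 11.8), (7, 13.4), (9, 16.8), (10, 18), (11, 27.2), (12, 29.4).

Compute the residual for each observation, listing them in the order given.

d=4: R̂ = 2.2·4 = 8.8; e = 11.8 − 8.8 = 3
d=7: R̂ = 2.2·7 = 15.4; e = 13.4 − 15.4 = -2
d=9: R̂ = 2.2·9 = 19.8; e = 16.8 − 19.8 = -3
d=10: R̂ = 2.2·10 = 22; e = 18 − 22 = -4
d=11: R̂ = 2.2·11 = 24.2; e = 27.2 − 24.2 = 3
d=12: R̂ = 2.2·12 = 26.4; e = 29.4 − 26.4 = 3

3, -2, -3, -4, 3, 3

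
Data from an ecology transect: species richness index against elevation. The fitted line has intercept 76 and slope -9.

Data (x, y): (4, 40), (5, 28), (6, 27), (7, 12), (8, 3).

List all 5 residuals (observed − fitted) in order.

0, -3, 5, -1, -1

x=4: ŷ = 76 − 9·4 = 40; r = 40 − 40 = 0
x=5: ŷ = 76 − 9·5 = 31; r = 28 − 31 = -3
x=6: ŷ = 76 − 9·6 = 22; r = 27 − 22 = 5
x=7: ŷ = 76 − 9·7 = 13; r = 12 − 13 = -1
x=8: ŷ = 76 − 9·8 = 4; r = 3 − 4 = -1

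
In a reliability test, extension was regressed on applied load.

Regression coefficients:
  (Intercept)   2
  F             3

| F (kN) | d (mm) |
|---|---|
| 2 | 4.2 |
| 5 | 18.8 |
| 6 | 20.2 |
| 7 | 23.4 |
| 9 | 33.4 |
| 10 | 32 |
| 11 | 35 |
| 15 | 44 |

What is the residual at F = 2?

r = -3.8

d̂ = 2 + 3·2 = 8
r = 4.2 − 8 = -3.8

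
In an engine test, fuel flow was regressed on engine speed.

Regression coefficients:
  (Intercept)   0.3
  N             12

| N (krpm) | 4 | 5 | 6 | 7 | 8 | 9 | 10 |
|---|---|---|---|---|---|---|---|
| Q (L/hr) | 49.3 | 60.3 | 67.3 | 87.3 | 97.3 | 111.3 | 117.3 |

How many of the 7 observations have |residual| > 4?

N=4: ŷ = 0.3 + 12·4 = 48.3; e = 49.3 − 48.3 = 1
N=5: ŷ = 0.3 + 12·5 = 60.3; e = 60.3 − 60.3 = 0
N=6: ŷ = 0.3 + 12·6 = 72.3; e = 67.3 − 72.3 = -5
N=7: ŷ = 0.3 + 12·7 = 84.3; e = 87.3 − 84.3 = 3
N=8: ŷ = 0.3 + 12·8 = 96.3; e = 97.3 − 96.3 = 1
N=9: ŷ = 0.3 + 12·9 = 108.3; e = 111.3 − 108.3 = 3
N=10: ŷ = 0.3 + 12·10 = 120.3; e = 117.3 − 120.3 = -3
|e| > 4: N=6 (|e|=5) → 1

1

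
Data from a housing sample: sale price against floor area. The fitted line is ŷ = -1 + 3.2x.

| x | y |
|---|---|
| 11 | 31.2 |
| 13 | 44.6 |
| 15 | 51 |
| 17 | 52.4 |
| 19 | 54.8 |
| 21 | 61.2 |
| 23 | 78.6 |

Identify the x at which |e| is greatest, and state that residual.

x=11: ŷ = -1 + 3.2·11 = 34.2; e = 31.2 − 34.2 = -3
x=13: ŷ = -1 + 3.2·13 = 40.6; e = 44.6 − 40.6 = 4
x=15: ŷ = -1 + 3.2·15 = 47; e = 51 − 47 = 4
x=17: ŷ = -1 + 3.2·17 = 53.4; e = 52.4 − 53.4 = -1
x=19: ŷ = -1 + 3.2·19 = 59.8; e = 54.8 − 59.8 = -5
x=21: ŷ = -1 + 3.2·21 = 66.2; e = 61.2 − 66.2 = -5
x=23: ŷ = -1 + 3.2·23 = 72.6; e = 78.6 − 72.6 = 6
Largest |e| is 6 at x = 23, residual 6.

x = 23, e = 6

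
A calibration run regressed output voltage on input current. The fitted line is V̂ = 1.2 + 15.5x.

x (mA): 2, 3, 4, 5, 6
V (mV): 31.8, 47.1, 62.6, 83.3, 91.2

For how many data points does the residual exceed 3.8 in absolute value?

x=2: V̂ = 1.2 + 15.5·2 = 32.2; e = 31.8 − 32.2 = -0.4
x=3: V̂ = 1.2 + 15.5·3 = 47.7; e = 47.1 − 47.7 = -0.6
x=4: V̂ = 1.2 + 15.5·4 = 63.2; e = 62.6 − 63.2 = -0.6
x=5: V̂ = 1.2 + 15.5·5 = 78.7; e = 83.3 − 78.7 = 4.6
x=6: V̂ = 1.2 + 15.5·6 = 94.2; e = 91.2 − 94.2 = -3
|e| > 3.8: x=5 (|e|=4.6) → 1

1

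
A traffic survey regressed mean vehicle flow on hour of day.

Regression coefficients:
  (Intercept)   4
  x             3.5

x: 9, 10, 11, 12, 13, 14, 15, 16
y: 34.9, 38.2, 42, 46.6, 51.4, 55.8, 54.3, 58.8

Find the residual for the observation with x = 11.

ŷ = 4 + 3.5·11 = 42.5
r = 42 − 42.5 = -0.5

r = -0.5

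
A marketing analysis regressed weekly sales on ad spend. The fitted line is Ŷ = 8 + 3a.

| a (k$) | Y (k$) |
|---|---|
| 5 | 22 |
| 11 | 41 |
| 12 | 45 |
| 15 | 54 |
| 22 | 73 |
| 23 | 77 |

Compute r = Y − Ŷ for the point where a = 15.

r = 1

Ŷ = 8 + 3·15 = 53
r = 54 − 53 = 1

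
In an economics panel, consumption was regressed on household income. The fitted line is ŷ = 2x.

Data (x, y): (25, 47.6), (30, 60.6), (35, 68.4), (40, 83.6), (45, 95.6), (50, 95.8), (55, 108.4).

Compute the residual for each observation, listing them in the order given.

-2.4, 0.6, -1.6, 3.6, 5.6, -4.2, -1.6

x=25: ŷ = 2·25 = 50; r = 47.6 − 50 = -2.4
x=30: ŷ = 2·30 = 60; r = 60.6 − 60 = 0.6
x=35: ŷ = 2·35 = 70; r = 68.4 − 70 = -1.6
x=40: ŷ = 2·40 = 80; r = 83.6 − 80 = 3.6
x=45: ŷ = 2·45 = 90; r = 95.6 − 90 = 5.6
x=50: ŷ = 2·50 = 100; r = 95.8 − 100 = -4.2
x=55: ŷ = 2·55 = 110; r = 108.4 − 110 = -1.6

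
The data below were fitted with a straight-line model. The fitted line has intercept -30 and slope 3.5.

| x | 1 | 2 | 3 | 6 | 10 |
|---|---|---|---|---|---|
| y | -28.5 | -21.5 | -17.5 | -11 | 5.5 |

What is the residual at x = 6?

r = -2

ŷ = -30 + 3.5·6 = -9
r = -11 − (-9) = -2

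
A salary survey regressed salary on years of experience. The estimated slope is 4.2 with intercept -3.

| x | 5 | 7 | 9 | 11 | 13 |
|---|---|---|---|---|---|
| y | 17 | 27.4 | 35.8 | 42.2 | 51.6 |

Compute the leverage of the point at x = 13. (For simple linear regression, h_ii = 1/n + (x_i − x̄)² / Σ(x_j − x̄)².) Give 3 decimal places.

h = 0.600

x̄ = (5 + 7 + 9 + 11 + 13)/5 = 9
Σ(x − x̄)² = 16 + 4 + 0 + 4 + 16 = 40
h = 1/5 + (4)²/40 = 0.2 + 0.4 = 0.600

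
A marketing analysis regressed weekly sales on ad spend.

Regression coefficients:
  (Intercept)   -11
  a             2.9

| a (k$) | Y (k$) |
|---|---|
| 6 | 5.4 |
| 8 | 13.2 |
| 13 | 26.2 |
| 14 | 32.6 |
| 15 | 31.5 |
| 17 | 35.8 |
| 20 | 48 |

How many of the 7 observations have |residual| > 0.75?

a=6: ŷ = -11 + 2.9·6 = 6.4; r = 5.4 − 6.4 = -1
a=8: ŷ = -11 + 2.9·8 = 12.2; r = 13.2 − 12.2 = 1
a=13: ŷ = -11 + 2.9·13 = 26.7; r = 26.2 − 26.7 = -0.5
a=14: ŷ = -11 + 2.9·14 = 29.6; r = 32.6 − 29.6 = 3
a=15: ŷ = -11 + 2.9·15 = 32.5; r = 31.5 − 32.5 = -1
a=17: ŷ = -11 + 2.9·17 = 38.3; r = 35.8 − 38.3 = -2.5
a=20: ŷ = -11 + 2.9·20 = 47; r = 48 − 47 = 1
|r| > 0.75: a=6 (|r|=1), a=8 (|r|=1), a=14 (|r|=3), a=15 (|r|=1), a=17 (|r|=2.5), a=20 (|r|=1) → 6

6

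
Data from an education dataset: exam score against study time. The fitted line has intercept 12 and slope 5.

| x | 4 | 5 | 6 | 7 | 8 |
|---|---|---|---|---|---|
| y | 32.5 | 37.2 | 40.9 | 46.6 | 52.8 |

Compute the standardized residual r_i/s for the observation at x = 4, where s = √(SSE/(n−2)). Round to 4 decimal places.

0.5710

x=4: ŷ = 12 + 5·4 = 32; r = 32.5 − 32 = 0.5
x=5: ŷ = 12 + 5·5 = 37; r = 37.2 − 37 = 0.2
x=6: ŷ = 12 + 5·6 = 42; r = 40.9 − 42 = -1.1
x=7: ŷ = 12 + 5·7 = 47; r = 46.6 − 47 = -0.4
x=8: ŷ = 12 + 5·8 = 52; r = 52.8 − 52 = 0.8
SSE = 0.25 + 0.04 + 1.21 + 0.16 + 0.64 = 2.3
s = √(2.3/3) = 0.875595
r/s = 0.5 / 0.875595 = 0.5710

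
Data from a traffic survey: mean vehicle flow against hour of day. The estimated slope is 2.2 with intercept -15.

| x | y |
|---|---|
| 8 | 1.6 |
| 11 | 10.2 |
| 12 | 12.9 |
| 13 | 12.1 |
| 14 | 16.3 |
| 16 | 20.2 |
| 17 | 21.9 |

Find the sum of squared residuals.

x=8: ŷ = -15 + 2.2·8 = 2.6; e = 1.6 − 2.6 = -1
x=11: ŷ = -15 + 2.2·11 = 9.2; e = 10.2 − 9.2 = 1
x=12: ŷ = -15 + 2.2·12 = 11.4; e = 12.9 − 11.4 = 1.5
x=13: ŷ = -15 + 2.2·13 = 13.6; e = 12.1 − 13.6 = -1.5
x=14: ŷ = -15 + 2.2·14 = 15.8; e = 16.3 − 15.8 = 0.5
x=16: ŷ = -15 + 2.2·16 = 20.2; e = 20.2 − 20.2 = 0
x=17: ŷ = -15 + 2.2·17 = 22.4; e = 21.9 − 22.4 = -0.5
SSE = 1 + 1 + 2.25 + 2.25 + 0.25 + 0 + 0.25 = 7

SSE = 7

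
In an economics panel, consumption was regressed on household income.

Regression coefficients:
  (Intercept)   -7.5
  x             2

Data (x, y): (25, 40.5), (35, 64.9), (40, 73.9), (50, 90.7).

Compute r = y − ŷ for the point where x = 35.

r = 2.4

ŷ = -7.5 + 2·35 = 62.5
r = 64.9 − 62.5 = 2.4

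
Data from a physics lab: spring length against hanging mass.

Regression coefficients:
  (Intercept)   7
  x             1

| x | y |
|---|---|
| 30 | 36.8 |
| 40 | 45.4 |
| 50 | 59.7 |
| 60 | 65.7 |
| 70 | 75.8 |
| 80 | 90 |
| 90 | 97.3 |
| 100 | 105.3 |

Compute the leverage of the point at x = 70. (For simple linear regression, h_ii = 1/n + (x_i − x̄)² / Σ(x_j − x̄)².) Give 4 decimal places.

h = 0.1310

x̄ = (30 + 40 + 50 + 60 + 70 + 80 + 90 + 100)/8 = 65
Σ(x − x̄)² = 1225 + 625 + 225 + 25 + 25 + 225 + 625 + 1225 = 4200
h = 1/8 + (5)²/4200 = 0.125 + 0.00595238 = 0.1310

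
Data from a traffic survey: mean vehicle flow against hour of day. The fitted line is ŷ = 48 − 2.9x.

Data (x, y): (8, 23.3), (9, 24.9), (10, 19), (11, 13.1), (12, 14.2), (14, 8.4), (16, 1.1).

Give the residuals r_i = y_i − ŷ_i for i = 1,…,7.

-1.5, 3, 0, -3, 1, 1, -0.5

x=8: ŷ = 48 − 2.9·8 = 24.8; r = 23.3 − 24.8 = -1.5
x=9: ŷ = 48 − 2.9·9 = 21.9; r = 24.9 − 21.9 = 3
x=10: ŷ = 48 − 2.9·10 = 19; r = 19 − 19 = 0
x=11: ŷ = 48 − 2.9·11 = 16.1; r = 13.1 − 16.1 = -3
x=12: ŷ = 48 − 2.9·12 = 13.2; r = 14.2 − 13.2 = 1
x=14: ŷ = 48 − 2.9·14 = 7.4; r = 8.4 − 7.4 = 1
x=16: ŷ = 48 − 2.9·16 = 1.6; r = 1.1 − 1.6 = -0.5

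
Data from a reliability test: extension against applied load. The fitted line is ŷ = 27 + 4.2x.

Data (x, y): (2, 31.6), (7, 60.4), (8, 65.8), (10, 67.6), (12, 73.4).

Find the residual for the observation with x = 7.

e = 4

ŷ = 27 + 4.2·7 = 56.4
e = 60.4 − 56.4 = 4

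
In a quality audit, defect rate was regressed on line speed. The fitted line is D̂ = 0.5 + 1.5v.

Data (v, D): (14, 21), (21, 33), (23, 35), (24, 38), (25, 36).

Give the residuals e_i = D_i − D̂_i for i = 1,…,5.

-0.5, 1, 0, 1.5, -2

v=14: D̂ = 0.5 + 1.5·14 = 21.5; e = 21 − 21.5 = -0.5
v=21: D̂ = 0.5 + 1.5·21 = 32; e = 33 − 32 = 1
v=23: D̂ = 0.5 + 1.5·23 = 35; e = 35 − 35 = 0
v=24: D̂ = 0.5 + 1.5·24 = 36.5; e = 38 − 36.5 = 1.5
v=25: D̂ = 0.5 + 1.5·25 = 38; e = 36 − 38 = -2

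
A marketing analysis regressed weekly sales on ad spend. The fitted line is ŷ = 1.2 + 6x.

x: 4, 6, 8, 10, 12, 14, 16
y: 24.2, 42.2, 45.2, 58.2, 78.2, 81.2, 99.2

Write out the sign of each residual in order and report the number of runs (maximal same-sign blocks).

x=4: ŷ = 1.2 + 6·4 = 25.2; e = 24.2 − 25.2 = -1
x=6: ŷ = 1.2 + 6·6 = 37.2; e = 42.2 − 37.2 = 5
x=8: ŷ = 1.2 + 6·8 = 49.2; e = 45.2 − 49.2 = -4
x=10: ŷ = 1.2 + 6·10 = 61.2; e = 58.2 − 61.2 = -3
x=12: ŷ = 1.2 + 6·12 = 73.2; e = 78.2 − 73.2 = 5
x=14: ŷ = 1.2 + 6·14 = 85.2; e = 81.2 − 85.2 = -4
x=16: ŷ = 1.2 + 6·16 = 97.2; e = 99.2 − 97.2 = 2
Signs: − + − − + − +
Runs: −×1, +×1, −×2, +×1, −×1, +×1 → 6

6 runs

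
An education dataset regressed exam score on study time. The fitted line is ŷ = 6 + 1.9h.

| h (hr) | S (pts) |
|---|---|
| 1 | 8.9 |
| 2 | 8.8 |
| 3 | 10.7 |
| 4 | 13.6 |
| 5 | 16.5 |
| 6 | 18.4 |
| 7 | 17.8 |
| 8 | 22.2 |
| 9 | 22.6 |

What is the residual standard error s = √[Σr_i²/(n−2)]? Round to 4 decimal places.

s = 1.1019

h=1: ŷ = 6 + 1.9·1 = 7.9; r = 8.9 − 7.9 = 1
h=2: ŷ = 6 + 1.9·2 = 9.8; r = 8.8 − 9.8 = -1
h=3: ŷ = 6 + 1.9·3 = 11.7; r = 10.7 − 11.7 = -1
h=4: ŷ = 6 + 1.9·4 = 13.6; r = 13.6 − 13.6 = 0
h=5: ŷ = 6 + 1.9·5 = 15.5; r = 16.5 − 15.5 = 1
h=6: ŷ = 6 + 1.9·6 = 17.4; r = 18.4 − 17.4 = 1
h=7: ŷ = 6 + 1.9·7 = 19.3; r = 17.8 − 19.3 = -1.5
h=8: ŷ = 6 + 1.9·8 = 21.2; r = 22.2 − 21.2 = 1
h=9: ŷ = 6 + 1.9·9 = 23.1; r = 22.6 − 23.1 = -0.5
SSE = 1 + 1 + 1 + 0 + 1 + 1 + 2.25 + 1 + 0.25 = 8.5
s = √(8.5/7) = √1.21429 ≈ 1.1019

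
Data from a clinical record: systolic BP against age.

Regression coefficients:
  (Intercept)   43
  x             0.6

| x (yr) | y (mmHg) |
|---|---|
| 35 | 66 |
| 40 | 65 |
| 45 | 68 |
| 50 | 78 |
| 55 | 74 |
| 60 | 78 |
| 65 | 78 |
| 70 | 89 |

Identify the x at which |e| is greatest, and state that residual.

x=35: ŷ = 43 + 0.6·35 = 64; e = 66 − 64 = 2
x=40: ŷ = 43 + 0.6·40 = 67; e = 65 − 67 = -2
x=45: ŷ = 43 + 0.6·45 = 70; e = 68 − 70 = -2
x=50: ŷ = 43 + 0.6·50 = 73; e = 78 − 73 = 5
x=55: ŷ = 43 + 0.6·55 = 76; e = 74 − 76 = -2
x=60: ŷ = 43 + 0.6·60 = 79; e = 78 − 79 = -1
x=65: ŷ = 43 + 0.6·65 = 82; e = 78 − 82 = -4
x=70: ŷ = 43 + 0.6·70 = 85; e = 89 − 85 = 4
Largest |e| is 5 at x = 50, residual 5.

x = 50, e = 5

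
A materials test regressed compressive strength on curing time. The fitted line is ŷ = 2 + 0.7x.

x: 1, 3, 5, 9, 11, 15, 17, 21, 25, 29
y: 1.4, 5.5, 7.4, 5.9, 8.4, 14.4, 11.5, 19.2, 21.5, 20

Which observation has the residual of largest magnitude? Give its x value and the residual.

x=1: ŷ = 2 + 0.7·1 = 2.7; e = 1.4 − 2.7 = -1.3
x=3: ŷ = 2 + 0.7·3 = 4.1; e = 5.5 − 4.1 = 1.4
x=5: ŷ = 2 + 0.7·5 = 5.5; e = 7.4 − 5.5 = 1.9
x=9: ŷ = 2 + 0.7·9 = 8.3; e = 5.9 − 8.3 = -2.4
x=11: ŷ = 2 + 0.7·11 = 9.7; e = 8.4 − 9.7 = -1.3
x=15: ŷ = 2 + 0.7·15 = 12.5; e = 14.4 − 12.5 = 1.9
x=17: ŷ = 2 + 0.7·17 = 13.9; e = 11.5 − 13.9 = -2.4
x=21: ŷ = 2 + 0.7·21 = 16.7; e = 19.2 − 16.7 = 2.5
x=25: ŷ = 2 + 0.7·25 = 19.5; e = 21.5 − 19.5 = 2
x=29: ŷ = 2 + 0.7·29 = 22.3; e = 20 − 22.3 = -2.3
Largest |e| is 2.5 at x = 21, residual 2.5.

x = 21, e = 2.5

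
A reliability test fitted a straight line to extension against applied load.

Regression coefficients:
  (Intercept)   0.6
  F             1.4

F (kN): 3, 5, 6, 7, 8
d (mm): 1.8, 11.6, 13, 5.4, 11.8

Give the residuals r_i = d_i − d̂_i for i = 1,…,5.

F=3: d̂ = 0.6 + 1.4·3 = 4.8; r = 1.8 − 4.8 = -3
F=5: d̂ = 0.6 + 1.4·5 = 7.6; r = 11.6 − 7.6 = 4
F=6: d̂ = 0.6 + 1.4·6 = 9; r = 13 − 9 = 4
F=7: d̂ = 0.6 + 1.4·7 = 10.4; r = 5.4 − 10.4 = -5
F=8: d̂ = 0.6 + 1.4·8 = 11.8; r = 11.8 − 11.8 = 0

-3, 4, 4, -5, 0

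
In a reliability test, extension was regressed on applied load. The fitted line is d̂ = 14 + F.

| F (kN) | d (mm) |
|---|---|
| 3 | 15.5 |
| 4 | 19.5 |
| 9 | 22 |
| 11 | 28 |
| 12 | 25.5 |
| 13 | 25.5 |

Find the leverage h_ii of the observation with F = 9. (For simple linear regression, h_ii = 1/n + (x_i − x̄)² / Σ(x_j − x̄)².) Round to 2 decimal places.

F̄ = (3 + 4 + 9 + 11 + 12 + 13)/6 = 8.66667
Σ(F − F̄)² = 32.1111 + 21.7778 + 0.111111 + 5.44444 + 11.1111 + 18.7778 = 89.3333
h = 1/6 + (0.333333)²/89.3333 = 0.166667 + 0.00124378 = 0.17

h = 0.17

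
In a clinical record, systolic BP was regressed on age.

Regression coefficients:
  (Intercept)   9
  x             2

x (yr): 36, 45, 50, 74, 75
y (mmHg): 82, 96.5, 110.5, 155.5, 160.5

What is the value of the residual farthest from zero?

r = -2.5

x=36: ŷ = 9 + 2·36 = 81; r = 82 − 81 = 1
x=45: ŷ = 9 + 2·45 = 99; r = 96.5 − 99 = -2.5
x=50: ŷ = 9 + 2·50 = 109; r = 110.5 − 109 = 1.5
x=74: ŷ = 9 + 2·74 = 157; r = 155.5 − 157 = -1.5
x=75: ŷ = 9 + 2·75 = 159; r = 160.5 − 159 = 1.5
Largest |r| is 2.5 at x = 45, residual -2.5.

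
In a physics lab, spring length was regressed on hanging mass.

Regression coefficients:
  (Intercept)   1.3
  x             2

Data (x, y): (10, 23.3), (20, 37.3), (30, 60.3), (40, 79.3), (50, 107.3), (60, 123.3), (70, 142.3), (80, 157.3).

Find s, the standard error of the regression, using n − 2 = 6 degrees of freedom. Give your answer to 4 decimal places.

x=10: ŷ = 1.3 + 2·10 = 21.3; e = 23.3 − 21.3 = 2
x=20: ŷ = 1.3 + 2·20 = 41.3; e = 37.3 − 41.3 = -4
x=30: ŷ = 1.3 + 2·30 = 61.3; e = 60.3 − 61.3 = -1
x=40: ŷ = 1.3 + 2·40 = 81.3; e = 79.3 − 81.3 = -2
x=50: ŷ = 1.3 + 2·50 = 101.3; e = 107.3 − 101.3 = 6
x=60: ŷ = 1.3 + 2·60 = 121.3; e = 123.3 − 121.3 = 2
x=70: ŷ = 1.3 + 2·70 = 141.3; e = 142.3 − 141.3 = 1
x=80: ŷ = 1.3 + 2·80 = 161.3; e = 157.3 − 161.3 = -4
SSE = 4 + 16 + 1 + 4 + 36 + 4 + 1 + 16 = 82
s = √(82/6) = √13.6667 ≈ 3.6968

s = 3.6968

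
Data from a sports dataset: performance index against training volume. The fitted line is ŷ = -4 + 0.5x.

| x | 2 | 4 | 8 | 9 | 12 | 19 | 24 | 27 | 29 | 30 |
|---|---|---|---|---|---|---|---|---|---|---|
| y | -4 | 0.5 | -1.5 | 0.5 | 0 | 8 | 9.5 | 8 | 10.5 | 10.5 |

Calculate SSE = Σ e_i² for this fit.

SSE = 24.5

x=2: ŷ = -4 + 0.5·2 = -3; e = -4 − (-3) = -1
x=4: ŷ = -4 + 0.5·4 = -2; e = 0.5 − (-2) = 2.5
x=8: ŷ = -4 + 0.5·8 = 0; e = -1.5 − 0 = -1.5
x=9: ŷ = -4 + 0.5·9 = 0.5; e = 0.5 − 0.5 = 0
x=12: ŷ = -4 + 0.5·12 = 2; e = 0 − 2 = -2
x=19: ŷ = -4 + 0.5·19 = 5.5; e = 8 − 5.5 = 2.5
x=24: ŷ = -4 + 0.5·24 = 8; e = 9.5 − 8 = 1.5
x=27: ŷ = -4 + 0.5·27 = 9.5; e = 8 − 9.5 = -1.5
x=29: ŷ = -4 + 0.5·29 = 10.5; e = 10.5 − 10.5 = 0
x=30: ŷ = -4 + 0.5·30 = 11; e = 10.5 − 11 = -0.5
SSE = 1 + 6.25 + 2.25 + 0 + 4 + 6.25 + 2.25 + 2.25 + 0 + 0.25 = 24.5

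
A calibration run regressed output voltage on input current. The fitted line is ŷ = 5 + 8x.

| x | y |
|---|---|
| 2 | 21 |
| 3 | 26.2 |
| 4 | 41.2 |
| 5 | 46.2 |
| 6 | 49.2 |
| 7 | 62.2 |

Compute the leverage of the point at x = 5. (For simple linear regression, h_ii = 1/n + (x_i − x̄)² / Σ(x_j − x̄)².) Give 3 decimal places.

h = 0.181

x̄ = (2 + 3 + 4 + 5 + 6 + 7)/6 = 4.5
Σ(x − x̄)² = 6.25 + 2.25 + 0.25 + 0.25 + 2.25 + 6.25 = 17.5
h = 1/6 + (0.5)²/17.5 = 0.166667 + 0.0142857 = 0.181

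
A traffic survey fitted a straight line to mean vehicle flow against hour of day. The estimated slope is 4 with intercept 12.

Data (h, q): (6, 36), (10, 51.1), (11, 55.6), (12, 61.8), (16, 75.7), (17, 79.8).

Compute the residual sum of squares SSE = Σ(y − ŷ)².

SSE = 4.34

h=6: ŷ = 12 + 4·6 = 36; e = 36 − 36 = 0
h=10: ŷ = 12 + 4·10 = 52; e = 51.1 − 52 = -0.9
h=11: ŷ = 12 + 4·11 = 56; e = 55.6 − 56 = -0.4
h=12: ŷ = 12 + 4·12 = 60; e = 61.8 − 60 = 1.8
h=16: ŷ = 12 + 4·16 = 76; e = 75.7 − 76 = -0.3
h=17: ŷ = 12 + 4·17 = 80; e = 79.8 − 80 = -0.2
SSE = 0 + 0.81 + 0.16 + 3.24 + 0.09 + 0.04 = 4.34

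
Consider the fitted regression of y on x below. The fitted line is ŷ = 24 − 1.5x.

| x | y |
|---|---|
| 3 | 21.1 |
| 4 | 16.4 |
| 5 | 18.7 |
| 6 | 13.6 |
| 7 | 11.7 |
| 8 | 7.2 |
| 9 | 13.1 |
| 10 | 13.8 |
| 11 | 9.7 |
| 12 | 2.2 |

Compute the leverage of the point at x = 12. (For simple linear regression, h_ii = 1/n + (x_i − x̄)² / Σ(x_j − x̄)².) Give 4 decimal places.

x̄ = (3 + 4 + 5 + 6 + 7 + 8 + 9 + 10 + 11 + 12)/10 = 7.5
Σ(x − x̄)² = 20.25 + 12.25 + 6.25 + 2.25 + 0.25 + 0.25 + 2.25 + 6.25 + 12.25 + 20.25 = 82.5
h = 1/10 + (4.5)²/82.5 = 0.1 + 0.245455 = 0.3455

h = 0.3455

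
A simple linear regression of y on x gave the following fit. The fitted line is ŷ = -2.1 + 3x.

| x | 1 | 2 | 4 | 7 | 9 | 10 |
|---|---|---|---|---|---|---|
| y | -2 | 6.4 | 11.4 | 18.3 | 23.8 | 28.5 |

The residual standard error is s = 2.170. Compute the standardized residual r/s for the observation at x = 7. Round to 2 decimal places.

-0.28

ŷ = -2.1 + 3·7 = 18.9
r = 18.3 − 18.9 = -0.6
r/s = -0.6 / 2.170 = -0.28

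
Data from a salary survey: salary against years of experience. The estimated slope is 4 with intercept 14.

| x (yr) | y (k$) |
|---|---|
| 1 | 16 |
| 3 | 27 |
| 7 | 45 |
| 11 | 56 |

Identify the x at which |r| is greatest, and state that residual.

x = 7, r = 3

x=1: ŷ = 14 + 4·1 = 18; r = 16 − 18 = -2
x=3: ŷ = 14 + 4·3 = 26; r = 27 − 26 = 1
x=7: ŷ = 14 + 4·7 = 42; r = 45 − 42 = 3
x=11: ŷ = 14 + 4·11 = 58; r = 56 − 58 = -2
Largest |r| is 3 at x = 7, residual 3.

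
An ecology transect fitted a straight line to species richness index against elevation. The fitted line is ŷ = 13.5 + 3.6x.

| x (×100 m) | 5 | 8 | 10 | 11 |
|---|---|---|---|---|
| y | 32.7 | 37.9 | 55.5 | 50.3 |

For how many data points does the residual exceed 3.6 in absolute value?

x=5: ŷ = 13.5 + 3.6·5 = 31.5; e = 32.7 − 31.5 = 1.2
x=8: ŷ = 13.5 + 3.6·8 = 42.3; e = 37.9 − 42.3 = -4.4
x=10: ŷ = 13.5 + 3.6·10 = 49.5; e = 55.5 − 49.5 = 6
x=11: ŷ = 13.5 + 3.6·11 = 53.1; e = 50.3 − 53.1 = -2.8
|e| > 3.6: x=8 (|e|=4.4), x=10 (|e|=6) → 2

2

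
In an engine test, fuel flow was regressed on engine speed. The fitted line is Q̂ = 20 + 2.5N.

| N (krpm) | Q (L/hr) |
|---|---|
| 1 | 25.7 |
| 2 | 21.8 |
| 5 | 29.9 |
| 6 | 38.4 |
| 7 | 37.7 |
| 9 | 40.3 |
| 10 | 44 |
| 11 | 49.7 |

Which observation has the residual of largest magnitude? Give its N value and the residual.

N = 6, e = 3.4

N=1: Q̂ = 20 + 2.5·1 = 22.5; e = 25.7 − 22.5 = 3.2
N=2: Q̂ = 20 + 2.5·2 = 25; e = 21.8 − 25 = -3.2
N=5: Q̂ = 20 + 2.5·5 = 32.5; e = 29.9 − 32.5 = -2.6
N=6: Q̂ = 20 + 2.5·6 = 35; e = 38.4 − 35 = 3.4
N=7: Q̂ = 20 + 2.5·7 = 37.5; e = 37.7 − 37.5 = 0.2
N=9: Q̂ = 20 + 2.5·9 = 42.5; e = 40.3 − 42.5 = -2.2
N=10: Q̂ = 20 + 2.5·10 = 45; e = 44 − 45 = -1
N=11: Q̂ = 20 + 2.5·11 = 47.5; e = 49.7 − 47.5 = 2.2
Largest |e| is 3.4 at N = 6, residual 3.4.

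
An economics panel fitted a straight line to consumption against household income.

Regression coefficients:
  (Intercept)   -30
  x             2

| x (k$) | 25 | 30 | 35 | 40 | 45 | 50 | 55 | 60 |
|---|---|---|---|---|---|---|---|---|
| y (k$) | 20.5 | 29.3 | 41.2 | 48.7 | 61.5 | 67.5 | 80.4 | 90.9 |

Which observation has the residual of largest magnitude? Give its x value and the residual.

x = 50, r = -2.5

x=25: ŷ = -30 + 2·25 = 20; r = 20.5 − 20 = 0.5
x=30: ŷ = -30 + 2·30 = 30; r = 29.3 − 30 = -0.7
x=35: ŷ = -30 + 2·35 = 40; r = 41.2 − 40 = 1.2
x=40: ŷ = -30 + 2·40 = 50; r = 48.7 − 50 = -1.3
x=45: ŷ = -30 + 2·45 = 60; r = 61.5 − 60 = 1.5
x=50: ŷ = -30 + 2·50 = 70; r = 67.5 − 70 = -2.5
x=55: ŷ = -30 + 2·55 = 80; r = 80.4 − 80 = 0.4
x=60: ŷ = -30 + 2·60 = 90; r = 90.9 − 90 = 0.9
Largest |r| is 2.5 at x = 50, residual -2.5.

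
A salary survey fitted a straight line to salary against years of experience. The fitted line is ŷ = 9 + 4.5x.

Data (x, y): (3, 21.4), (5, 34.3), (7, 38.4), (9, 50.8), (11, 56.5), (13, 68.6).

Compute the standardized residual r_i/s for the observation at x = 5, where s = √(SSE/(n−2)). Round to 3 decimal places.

x=3: ŷ = 9 + 4.5·3 = 22.5; r = 21.4 − 22.5 = -1.1
x=5: ŷ = 9 + 4.5·5 = 31.5; r = 34.3 − 31.5 = 2.8
x=7: ŷ = 9 + 4.5·7 = 40.5; r = 38.4 − 40.5 = -2.1
x=9: ŷ = 9 + 4.5·9 = 49.5; r = 50.8 − 49.5 = 1.3
x=11: ŷ = 9 + 4.5·11 = 58.5; r = 56.5 − 58.5 = -2
x=13: ŷ = 9 + 4.5·13 = 67.5; r = 68.6 − 67.5 = 1.1
SSE = 1.21 + 7.84 + 4.41 + 1.69 + 4 + 1.21 = 20.36
s = √(20.36/4) = 2.2561
r/s = 2.8 / 2.2561 = 1.241

1.241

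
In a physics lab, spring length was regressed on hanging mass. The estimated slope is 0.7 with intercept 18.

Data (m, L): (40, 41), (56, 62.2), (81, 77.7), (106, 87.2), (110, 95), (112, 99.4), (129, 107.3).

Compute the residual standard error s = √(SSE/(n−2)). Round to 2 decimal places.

m=40: L̂ = 18 + 0.7·40 = 46; r = 41 − 46 = -5
m=56: L̂ = 18 + 0.7·56 = 57.2; r = 62.2 − 57.2 = 5
m=81: L̂ = 18 + 0.7·81 = 74.7; r = 77.7 − 74.7 = 3
m=106: L̂ = 18 + 0.7·106 = 92.2; r = 87.2 − 92.2 = -5
m=110: L̂ = 18 + 0.7·110 = 95; r = 95 − 95 = 0
m=112: L̂ = 18 + 0.7·112 = 96.4; r = 99.4 − 96.4 = 3
m=129: L̂ = 18 + 0.7·129 = 108.3; r = 107.3 − 108.3 = -1
SSE = 25 + 25 + 9 + 25 + 0 + 9 + 1 = 94
s = √(94/5) = √18.8 ≈ 4.34

s = 4.34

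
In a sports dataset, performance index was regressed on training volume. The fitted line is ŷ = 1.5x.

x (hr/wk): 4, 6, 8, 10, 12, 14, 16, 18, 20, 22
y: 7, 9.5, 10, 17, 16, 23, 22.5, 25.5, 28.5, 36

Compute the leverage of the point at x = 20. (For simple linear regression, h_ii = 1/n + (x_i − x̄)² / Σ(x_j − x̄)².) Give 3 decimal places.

x̄ = (4 + 6 + 8 + 10 + 12 + 14 + 16 + 18 + 20 + 22)/10 = 13
Σ(x − x̄)² = 81 + 49 + 25 + 9 + 1 + 1 + 9 + 25 + 49 + 81 = 330
h = 1/10 + (7)²/330 = 0.1 + 0.148485 = 0.248

h = 0.248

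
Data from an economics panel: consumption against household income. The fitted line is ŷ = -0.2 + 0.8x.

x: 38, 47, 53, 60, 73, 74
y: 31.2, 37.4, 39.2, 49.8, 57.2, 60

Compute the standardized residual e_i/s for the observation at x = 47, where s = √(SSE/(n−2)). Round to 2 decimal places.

0.00

x=38: ŷ = -0.2 + 0.8·38 = 30.2; e = 31.2 − 30.2 = 1
x=47: ŷ = -0.2 + 0.8·47 = 37.4; e = 37.4 − 37.4 = 0
x=53: ŷ = -0.2 + 0.8·53 = 42.2; e = 39.2 − 42.2 = -3
x=60: ŷ = -0.2 + 0.8·60 = 47.8; e = 49.8 − 47.8 = 2
x=73: ŷ = -0.2 + 0.8·73 = 58.2; e = 57.2 − 58.2 = -1
x=74: ŷ = -0.2 + 0.8·74 = 59; e = 60 − 59 = 1
SSE = 1 + 0 + 9 + 4 + 1 + 1 = 16
s = √(16/4) = 2
e/s = 0 / 2 = 0.00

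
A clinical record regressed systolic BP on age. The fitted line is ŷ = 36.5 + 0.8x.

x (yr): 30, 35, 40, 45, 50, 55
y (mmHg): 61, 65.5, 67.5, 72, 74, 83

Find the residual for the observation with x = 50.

r = -2.5

ŷ = 36.5 + 0.8·50 = 76.5
r = 74 − 76.5 = -2.5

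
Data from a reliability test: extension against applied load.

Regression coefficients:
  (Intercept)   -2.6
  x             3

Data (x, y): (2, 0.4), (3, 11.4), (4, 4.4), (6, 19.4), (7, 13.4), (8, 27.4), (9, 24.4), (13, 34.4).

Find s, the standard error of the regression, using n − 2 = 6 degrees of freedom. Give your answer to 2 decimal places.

x=2: ŷ = -2.6 + 3·2 = 3.4; r = 0.4 − 3.4 = -3
x=3: ŷ = -2.6 + 3·3 = 6.4; r = 11.4 − 6.4 = 5
x=4: ŷ = -2.6 + 3·4 = 9.4; r = 4.4 − 9.4 = -5
x=6: ŷ = -2.6 + 3·6 = 15.4; r = 19.4 − 15.4 = 4
x=7: ŷ = -2.6 + 3·7 = 18.4; r = 13.4 − 18.4 = -5
x=8: ŷ = -2.6 + 3·8 = 21.4; r = 27.4 − 21.4 = 6
x=9: ŷ = -2.6 + 3·9 = 24.4; r = 24.4 − 24.4 = 0
x=13: ŷ = -2.6 + 3·13 = 36.4; r = 34.4 − 36.4 = -2
SSE = 9 + 25 + 25 + 16 + 25 + 36 + 0 + 4 = 140
s = √(140/6) = √23.3333 ≈ 4.83

s = 4.83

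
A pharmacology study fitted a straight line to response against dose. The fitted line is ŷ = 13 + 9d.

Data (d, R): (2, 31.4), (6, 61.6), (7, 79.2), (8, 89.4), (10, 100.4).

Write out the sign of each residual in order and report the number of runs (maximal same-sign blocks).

4 runs

d=2: ŷ = 13 + 9·2 = 31; e = 31.4 − 31 = 0.4
d=6: ŷ = 13 + 9·6 = 67; e = 61.6 − 67 = -5.4
d=7: ŷ = 13 + 9·7 = 76; e = 79.2 − 76 = 3.2
d=8: ŷ = 13 + 9·8 = 85; e = 89.4 − 85 = 4.4
d=10: ŷ = 13 + 9·10 = 103; e = 100.4 − 103 = -2.6
Signs: + − + + −
Runs: +×1, −×1, +×2, −×1 → 4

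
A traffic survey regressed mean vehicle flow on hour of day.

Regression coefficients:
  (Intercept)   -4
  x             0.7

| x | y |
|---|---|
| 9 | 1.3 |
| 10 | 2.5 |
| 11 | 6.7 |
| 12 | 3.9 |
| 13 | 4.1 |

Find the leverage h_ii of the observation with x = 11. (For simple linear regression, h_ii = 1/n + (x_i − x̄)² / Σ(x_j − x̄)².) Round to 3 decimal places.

h = 0.200

x̄ = (9 + 10 + 11 + 12 + 13)/5 = 11
Σ(x − x̄)² = 4 + 1 + 0 + 1 + 4 = 10
h = 1/5 + (0)²/10 = 0.2 + 0 = 0.200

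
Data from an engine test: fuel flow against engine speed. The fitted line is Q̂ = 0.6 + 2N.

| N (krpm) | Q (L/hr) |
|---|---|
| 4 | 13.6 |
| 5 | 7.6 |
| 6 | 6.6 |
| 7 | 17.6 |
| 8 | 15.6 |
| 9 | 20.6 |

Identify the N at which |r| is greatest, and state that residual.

N = 6, r = -6

N=4: Q̂ = 0.6 + 2·4 = 8.6; r = 13.6 − 8.6 = 5
N=5: Q̂ = 0.6 + 2·5 = 10.6; r = 7.6 − 10.6 = -3
N=6: Q̂ = 0.6 + 2·6 = 12.6; r = 6.6 − 12.6 = -6
N=7: Q̂ = 0.6 + 2·7 = 14.6; r = 17.6 − 14.6 = 3
N=8: Q̂ = 0.6 + 2·8 = 16.6; r = 15.6 − 16.6 = -1
N=9: Q̂ = 0.6 + 2·9 = 18.6; r = 20.6 − 18.6 = 2
Largest |r| is 6 at N = 6, residual -6.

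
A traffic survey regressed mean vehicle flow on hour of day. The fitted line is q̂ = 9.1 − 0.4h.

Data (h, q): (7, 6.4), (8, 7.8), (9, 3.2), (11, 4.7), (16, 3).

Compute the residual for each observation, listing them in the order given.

h=7: q̂ = 9.1 − 0.4·7 = 6.3; e = 6.4 − 6.3 = 0.1
h=8: q̂ = 9.1 − 0.4·8 = 5.9; e = 7.8 − 5.9 = 1.9
h=9: q̂ = 9.1 − 0.4·9 = 5.5; e = 3.2 − 5.5 = -2.3
h=11: q̂ = 9.1 − 0.4·11 = 4.7; e = 4.7 − 4.7 = 0
h=16: q̂ = 9.1 − 0.4·16 = 2.7; e = 3 − 2.7 = 0.3

0.1, 1.9, -2.3, 0, 0.3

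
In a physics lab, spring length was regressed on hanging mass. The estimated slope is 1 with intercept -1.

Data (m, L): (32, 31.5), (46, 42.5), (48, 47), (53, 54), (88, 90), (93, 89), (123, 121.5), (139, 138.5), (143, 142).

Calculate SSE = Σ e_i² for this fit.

SSE = 29

m=32: L̂ = -1 + 32 = 31; e = 31.5 − 31 = 0.5
m=46: L̂ = -1 + 46 = 45; e = 42.5 − 45 = -2.5
m=48: L̂ = -1 + 48 = 47; e = 47 − 47 = 0
m=53: L̂ = -1 + 53 = 52; e = 54 − 52 = 2
m=88: L̂ = -1 + 88 = 87; e = 90 − 87 = 3
m=93: L̂ = -1 + 93 = 92; e = 89 − 92 = -3
m=123: L̂ = -1 + 123 = 122; e = 121.5 − 122 = -0.5
m=139: L̂ = -1 + 139 = 138; e = 138.5 − 138 = 0.5
m=143: L̂ = -1 + 143 = 142; e = 142 − 142 = 0
SSE = 0.25 + 6.25 + 0 + 4 + 9 + 9 + 0.25 + 0.25 + 0 = 29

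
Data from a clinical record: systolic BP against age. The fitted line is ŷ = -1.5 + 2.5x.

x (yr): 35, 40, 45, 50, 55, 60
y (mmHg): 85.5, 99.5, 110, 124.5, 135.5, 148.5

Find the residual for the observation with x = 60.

e = 0

ŷ = -1.5 + 2.5·60 = 148.5
e = 148.5 − 148.5 = 0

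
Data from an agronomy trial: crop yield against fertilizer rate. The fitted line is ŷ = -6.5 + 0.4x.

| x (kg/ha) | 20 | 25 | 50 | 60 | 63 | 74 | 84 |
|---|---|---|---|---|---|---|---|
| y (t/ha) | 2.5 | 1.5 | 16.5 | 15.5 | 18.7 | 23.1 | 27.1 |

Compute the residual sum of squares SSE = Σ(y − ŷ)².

SSE = 18

x=20: ŷ = -6.5 + 0.4·20 = 1.5; r = 2.5 − 1.5 = 1
x=25: ŷ = -6.5 + 0.4·25 = 3.5; r = 1.5 − 3.5 = -2
x=50: ŷ = -6.5 + 0.4·50 = 13.5; r = 16.5 − 13.5 = 3
x=60: ŷ = -6.5 + 0.4·60 = 17.5; r = 15.5 − 17.5 = -2
x=63: ŷ = -6.5 + 0.4·63 = 18.7; r = 18.7 − 18.7 = 0
x=74: ŷ = -6.5 + 0.4·74 = 23.1; r = 23.1 − 23.1 = 0
x=84: ŷ = -6.5 + 0.4·84 = 27.1; r = 27.1 − 27.1 = 0
SSE = 1 + 4 + 9 + 4 + 0 + 0 + 0 = 18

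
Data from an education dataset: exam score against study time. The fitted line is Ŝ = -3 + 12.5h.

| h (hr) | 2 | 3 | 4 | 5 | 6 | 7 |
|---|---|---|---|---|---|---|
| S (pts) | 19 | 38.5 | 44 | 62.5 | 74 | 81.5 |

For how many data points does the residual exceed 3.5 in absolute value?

1

h=2: Ŝ = -3 + 12.5·2 = 22; e = 19 − 22 = -3
h=3: Ŝ = -3 + 12.5·3 = 34.5; e = 38.5 − 34.5 = 4
h=4: Ŝ = -3 + 12.5·4 = 47; e = 44 − 47 = -3
h=5: Ŝ = -3 + 12.5·5 = 59.5; e = 62.5 − 59.5 = 3
h=6: Ŝ = -3 + 12.5·6 = 72; e = 74 − 72 = 2
h=7: Ŝ = -3 + 12.5·7 = 84.5; e = 81.5 − 84.5 = -3
|e| > 3.5: h=3 (|e|=4) → 1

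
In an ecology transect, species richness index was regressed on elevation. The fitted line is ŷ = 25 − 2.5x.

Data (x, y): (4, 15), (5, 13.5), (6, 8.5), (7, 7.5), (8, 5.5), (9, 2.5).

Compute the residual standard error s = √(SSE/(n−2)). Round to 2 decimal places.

x=4: ŷ = 25 − 2.5·4 = 15; e = 15 − 15 = 0
x=5: ŷ = 25 − 2.5·5 = 12.5; e = 13.5 − 12.5 = 1
x=6: ŷ = 25 − 2.5·6 = 10; e = 8.5 − 10 = -1.5
x=7: ŷ = 25 − 2.5·7 = 7.5; e = 7.5 − 7.5 = 0
x=8: ŷ = 25 − 2.5·8 = 5; e = 5.5 − 5 = 0.5
x=9: ŷ = 25 − 2.5·9 = 2.5; e = 2.5 − 2.5 = 0
SSE = 0 + 1 + 2.25 + 0 + 0.25 + 0 = 3.5
s = √(3.5/4) = √0.875 ≈ 0.94

s = 0.94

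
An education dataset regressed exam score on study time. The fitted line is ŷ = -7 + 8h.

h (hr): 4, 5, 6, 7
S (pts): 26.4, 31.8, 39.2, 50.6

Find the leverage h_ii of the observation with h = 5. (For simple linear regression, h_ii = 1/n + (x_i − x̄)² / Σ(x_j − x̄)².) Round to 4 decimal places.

h = 0.3000

h̄ = (4 + 5 + 6 + 7)/4 = 5.5
Σ(h − h̄)² = 2.25 + 0.25 + 0.25 + 2.25 = 5
h = 1/4 + (-0.5)²/5 = 0.25 + 0.05 = 0.3000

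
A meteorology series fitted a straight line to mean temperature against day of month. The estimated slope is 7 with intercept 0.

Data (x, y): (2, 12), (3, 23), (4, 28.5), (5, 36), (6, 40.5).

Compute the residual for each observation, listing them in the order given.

-2, 2, 0.5, 1, -1.5

x=2: ŷ = 7·2 = 14; r = 12 − 14 = -2
x=3: ŷ = 7·3 = 21; r = 23 − 21 = 2
x=4: ŷ = 7·4 = 28; r = 28.5 − 28 = 0.5
x=5: ŷ = 7·5 = 35; r = 36 − 35 = 1
x=6: ŷ = 7·6 = 42; r = 40.5 − 42 = -1.5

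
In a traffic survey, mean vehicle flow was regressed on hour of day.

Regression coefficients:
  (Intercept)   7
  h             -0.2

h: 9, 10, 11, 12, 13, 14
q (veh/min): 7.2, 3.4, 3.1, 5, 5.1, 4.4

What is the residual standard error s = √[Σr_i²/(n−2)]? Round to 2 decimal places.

h=9: ŷ = 7 − 0.2·9 = 5.2; r = 7.2 − 5.2 = 2
h=10: ŷ = 7 − 0.2·10 = 5; r = 3.4 − 5 = -1.6
h=11: ŷ = 7 − 0.2·11 = 4.8; r = 3.1 − 4.8 = -1.7
h=12: ŷ = 7 − 0.2·12 = 4.6; r = 5 − 4.6 = 0.4
h=13: ŷ = 7 − 0.2·13 = 4.4; r = 5.1 − 4.4 = 0.7
h=14: ŷ = 7 − 0.2·14 = 4.2; r = 4.4 − 4.2 = 0.2
SSE = 4 + 2.56 + 2.89 + 0.16 + 0.49 + 0.04 = 10.14
s = √(10.14/4) = √2.535 ≈ 1.59

s = 1.59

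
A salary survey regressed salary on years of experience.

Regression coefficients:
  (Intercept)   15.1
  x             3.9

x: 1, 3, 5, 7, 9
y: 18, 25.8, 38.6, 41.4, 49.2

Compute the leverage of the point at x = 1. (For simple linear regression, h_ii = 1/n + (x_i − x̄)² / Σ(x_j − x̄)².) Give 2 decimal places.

h = 0.60

x̄ = (1 + 3 + 5 + 7 + 9)/5 = 5
Σ(x − x̄)² = 16 + 4 + 0 + 4 + 16 = 40
h = 1/5 + (-4)²/40 = 0.2 + 0.4 = 0.60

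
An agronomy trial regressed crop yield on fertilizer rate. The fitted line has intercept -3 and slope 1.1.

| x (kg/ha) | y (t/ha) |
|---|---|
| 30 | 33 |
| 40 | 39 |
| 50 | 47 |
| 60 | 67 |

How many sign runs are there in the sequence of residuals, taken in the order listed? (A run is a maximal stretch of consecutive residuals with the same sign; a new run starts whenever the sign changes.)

3 runs

x=30: ŷ = -3 + 1.1·30 = 30; r = 33 − 30 = 3
x=40: ŷ = -3 + 1.1·40 = 41; r = 39 − 41 = -2
x=50: ŷ = -3 + 1.1·50 = 52; r = 47 − 52 = -5
x=60: ŷ = -3 + 1.1·60 = 63; r = 67 − 63 = 4
Signs: + − − +
Runs: +×1, −×2, +×1 → 3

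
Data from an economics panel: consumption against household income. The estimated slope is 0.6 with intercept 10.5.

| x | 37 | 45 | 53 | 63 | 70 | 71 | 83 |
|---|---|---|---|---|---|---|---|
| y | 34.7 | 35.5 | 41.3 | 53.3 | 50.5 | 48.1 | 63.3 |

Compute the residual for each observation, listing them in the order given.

2, -2, -1, 5, -2, -5, 3

x=37: ŷ = 10.5 + 0.6·37 = 32.7; e = 34.7 − 32.7 = 2
x=45: ŷ = 10.5 + 0.6·45 = 37.5; e = 35.5 − 37.5 = -2
x=53: ŷ = 10.5 + 0.6·53 = 42.3; e = 41.3 − 42.3 = -1
x=63: ŷ = 10.5 + 0.6·63 = 48.3; e = 53.3 − 48.3 = 5
x=70: ŷ = 10.5 + 0.6·70 = 52.5; e = 50.5 − 52.5 = -2
x=71: ŷ = 10.5 + 0.6·71 = 53.1; e = 48.1 − 53.1 = -5
x=83: ŷ = 10.5 + 0.6·83 = 60.3; e = 63.3 − 60.3 = 3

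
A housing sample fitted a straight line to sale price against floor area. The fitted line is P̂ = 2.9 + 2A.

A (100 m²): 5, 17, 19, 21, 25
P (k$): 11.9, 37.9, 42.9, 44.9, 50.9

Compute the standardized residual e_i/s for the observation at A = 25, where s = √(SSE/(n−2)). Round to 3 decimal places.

A=5: P̂ = 2.9 + 2·5 = 12.9; e = 11.9 − 12.9 = -1
A=17: P̂ = 2.9 + 2·17 = 36.9; e = 37.9 − 36.9 = 1
A=19: P̂ = 2.9 + 2·19 = 40.9; e = 42.9 − 40.9 = 2
A=21: P̂ = 2.9 + 2·21 = 44.9; e = 44.9 − 44.9 = 0
A=25: P̂ = 2.9 + 2·25 = 52.9; e = 50.9 − 52.9 = -2
SSE = 1 + 1 + 4 + 0 + 4 = 10
s = √(10/3) = 1.82574
e/s = -2 / 1.82574 = -1.095

-1.095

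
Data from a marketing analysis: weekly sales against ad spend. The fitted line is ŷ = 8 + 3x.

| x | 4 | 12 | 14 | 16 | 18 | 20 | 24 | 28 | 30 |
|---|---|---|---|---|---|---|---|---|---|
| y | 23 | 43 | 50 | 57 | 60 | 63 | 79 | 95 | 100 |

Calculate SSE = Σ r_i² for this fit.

SSE = 54

x=4: ŷ = 8 + 3·4 = 20; r = 23 − 20 = 3
x=12: ŷ = 8 + 3·12 = 44; r = 43 − 44 = -1
x=14: ŷ = 8 + 3·14 = 50; r = 50 − 50 = 0
x=16: ŷ = 8 + 3·16 = 56; r = 57 − 56 = 1
x=18: ŷ = 8 + 3·18 = 62; r = 60 − 62 = -2
x=20: ŷ = 8 + 3·20 = 68; r = 63 − 68 = -5
x=24: ŷ = 8 + 3·24 = 80; r = 79 − 80 = -1
x=28: ŷ = 8 + 3·28 = 92; r = 95 − 92 = 3
x=30: ŷ = 8 + 3·30 = 98; r = 100 − 98 = 2
SSE = 9 + 1 + 0 + 1 + 4 + 25 + 1 + 9 + 4 = 54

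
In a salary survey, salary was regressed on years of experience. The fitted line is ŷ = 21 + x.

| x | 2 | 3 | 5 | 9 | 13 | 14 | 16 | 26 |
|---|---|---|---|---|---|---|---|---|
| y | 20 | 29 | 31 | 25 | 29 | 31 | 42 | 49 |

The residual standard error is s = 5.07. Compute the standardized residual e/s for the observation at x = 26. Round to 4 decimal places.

0.3945

ŷ = 21 + 26 = 47
e = 49 − 47 = 2
e/s = 2 / 5.07 = 0.3945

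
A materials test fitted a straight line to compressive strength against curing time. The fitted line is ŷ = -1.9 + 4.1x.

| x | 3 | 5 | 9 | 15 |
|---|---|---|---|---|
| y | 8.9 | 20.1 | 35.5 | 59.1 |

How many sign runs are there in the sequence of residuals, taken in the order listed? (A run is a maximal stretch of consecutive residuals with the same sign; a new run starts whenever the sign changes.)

3 runs

x=3: ŷ = -1.9 + 4.1·3 = 10.4; r = 8.9 − 10.4 = -1.5
x=5: ŷ = -1.9 + 4.1·5 = 18.6; r = 20.1 − 18.6 = 1.5
x=9: ŷ = -1.9 + 4.1·9 = 35; r = 35.5 − 35 = 0.5
x=15: ŷ = -1.9 + 4.1·15 = 59.6; r = 59.1 − 59.6 = -0.5
Signs: − + + −
Runs: −×1, +×2, −×1 → 3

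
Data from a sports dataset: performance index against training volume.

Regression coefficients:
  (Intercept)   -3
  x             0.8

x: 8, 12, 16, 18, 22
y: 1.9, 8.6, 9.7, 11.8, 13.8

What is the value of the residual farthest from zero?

x=8: ŷ = -3 + 0.8·8 = 3.4; r = 1.9 − 3.4 = -1.5
x=12: ŷ = -3 + 0.8·12 = 6.6; r = 8.6 − 6.6 = 2
x=16: ŷ = -3 + 0.8·16 = 9.8; r = 9.7 − 9.8 = -0.1
x=18: ŷ = -3 + 0.8·18 = 11.4; r = 11.8 − 11.4 = 0.4
x=22: ŷ = -3 + 0.8·22 = 14.6; r = 13.8 − 14.6 = -0.8
Largest |r| is 2 at x = 12, residual 2.

r = 2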